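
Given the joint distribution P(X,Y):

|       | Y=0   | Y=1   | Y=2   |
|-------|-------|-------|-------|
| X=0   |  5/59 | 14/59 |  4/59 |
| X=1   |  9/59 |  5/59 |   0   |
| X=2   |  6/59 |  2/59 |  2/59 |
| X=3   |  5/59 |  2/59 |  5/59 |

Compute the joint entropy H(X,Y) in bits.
3.2084 bits

H(X,Y) = -Σ_{x,y} P(x,y) log₂ P(x,y). Per-cell terms -P(x,y)·log₂P(x,y):
  X=0: 0.30176, 0.49244, 0.26323
  X=1: 0.41380, 0.30176, 0.00000
  X=2: 0.33536, 0.16551, 0.16551
  X=3: 0.30176, 0.16551, 0.30176
  (cells with P = 0 contribute 0)
Sum of the 12 terms: H(X,Y) = 3.2084 bits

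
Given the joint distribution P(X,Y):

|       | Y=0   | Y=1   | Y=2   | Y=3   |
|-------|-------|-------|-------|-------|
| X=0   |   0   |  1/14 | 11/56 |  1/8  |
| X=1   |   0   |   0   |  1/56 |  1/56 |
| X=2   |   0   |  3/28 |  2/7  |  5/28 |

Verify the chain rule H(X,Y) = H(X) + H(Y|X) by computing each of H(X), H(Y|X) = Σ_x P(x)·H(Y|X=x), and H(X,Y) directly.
H(X) = 1.1626 bits, H(Y|X) = 1.4585 bits, H(X,Y) = 2.6210 bits

Marginal of X (row sums):
  P(X=0) = 0 + 1/14 + 11/56 + 1/8 = 11/28
  P(X=1) = 0 + 0 + 1/56 + 1/56 = 1/28
  P(X=2) = 0 + 3/28 + 2/7 + 5/28 = 4/7
H(X) = -[(11/28)·log₂(11/28) + (1/28)·log₂(1/28) + (4/7)·log₂(4/7)]
  = 0.52954 + 0.17169 + 0.46135 = 1.1626 bits

H(Y|X) = Σ_x P(x)·H(Y|X=x):
  X=0: P(X=0) = 11/28, P(Y|X=0) = (0, 2/11, 1/2, 7/22) → H(Y|X=0) = 1.47283
  X=1: P(X=1) = 1/28, P(Y|X=1) = (0, 0, 1/2, 1/2) → H(Y|X=1) = 1.00000
  X=2: P(X=2) = 4/7, P(Y|X=2) = (0, 3/16, 1/2, 5/16) → H(Y|X=2) = 1.47722
H(Y|X) = (11/28)·1.47283 + (1/28)·1.00000 + (4/7)·1.47722 = 1.4585 bits

H(X,Y) = -Σ_{x,y} P(x,y) log₂ P(x,y). Per-cell terms -P(x,y)·log₂P(x,y):
  X=0: 0.00000, 0.27195, 0.46120, 0.37500
  X=1: 0.00000, 0.00000, 0.10370, 0.10370
  X=2: 0.00000, 0.34526, 0.51639, 0.44383
  (cells with P = 0 contribute 0)
Sum of the 12 terms: H(X,Y) = 2.6210 bits

Chain rule check:
  H(X) + H(Y|X) = 1.1626 + 1.4585 = 2.6211 bits
  H(X,Y) = 2.6210 bits
✓ Chain rule verified (Δ = 0.0001 is 4-dp rounding noise: each of the three values was rounded independently).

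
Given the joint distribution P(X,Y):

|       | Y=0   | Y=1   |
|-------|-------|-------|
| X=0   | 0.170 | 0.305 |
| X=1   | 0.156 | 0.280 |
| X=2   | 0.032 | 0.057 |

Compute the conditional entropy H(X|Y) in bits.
1.3429 bits

H(X|Y) = H(X,Y) - H(Y)

H(X,Y) = -Σ_{x,y} P(x,y) log₂ P(x,y). Per-cell terms -P(x,y)·log₂P(x,y):
  X=0: 0.4346, 0.5225
  X=1: 0.4181, 0.5142
  X=2: 0.1589, 0.2356
Sum of the 6 terms: H(X,Y) = 2.2839 bits

Marginal of Y (column sums):
  P(Y=0) = 0.170 + 0.156 + 0.032 = 0.358
  P(Y=1) = 0.305 + 0.280 + 0.057 = 0.642
H(Y) = -[0.358·log₂(0.358) + 0.642·log₂(0.642)]
  = 0.5305 + 0.4105 = 0.9410 bits

H(X|Y) = H(X,Y) - H(Y) = 2.2839 - 0.9410 = 1.3429 bits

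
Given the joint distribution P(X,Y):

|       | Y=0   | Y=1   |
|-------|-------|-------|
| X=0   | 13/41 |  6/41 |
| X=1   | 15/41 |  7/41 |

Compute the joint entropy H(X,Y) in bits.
1.8973 bits

H(X,Y) = -Σ_{x,y} P(x,y) log₂ P(x,y). Per-cell terms -P(x,y)·log₂P(x,y):
  X=0: 0.52543, 0.40574
  X=1: 0.53073, 0.43540
Sum of the 4 terms: H(X,Y) = 1.8973 bits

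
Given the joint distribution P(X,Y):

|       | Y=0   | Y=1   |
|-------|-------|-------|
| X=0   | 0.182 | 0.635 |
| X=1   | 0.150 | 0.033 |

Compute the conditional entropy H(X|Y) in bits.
0.5194 bits

H(X|Y) = H(X,Y) - H(Y)

H(X,Y) = -Σ_{x,y} P(x,y) log₂ P(x,y). Per-cell terms -P(x,y)·log₂P(x,y):
  X=0: 0.447354, 0.416034
  X=1: 0.410545, 0.162406
Sum of the 4 terms: H(X,Y) = 1.43634 bits

Marginal of Y (column sums):
  P(Y=0) = 0.182 + 0.150 = 0.332
  P(Y=1) = 0.635 + 0.033 = 0.668
H(Y) = -[0.332·log₂(0.332) + 0.668·log₂(0.668)]
  = 0.528127 + 0.388829 = 0.91696 bits

H(X|Y) = H(X,Y) - H(Y) = 1.43634 - 0.91696 = 0.5194 bits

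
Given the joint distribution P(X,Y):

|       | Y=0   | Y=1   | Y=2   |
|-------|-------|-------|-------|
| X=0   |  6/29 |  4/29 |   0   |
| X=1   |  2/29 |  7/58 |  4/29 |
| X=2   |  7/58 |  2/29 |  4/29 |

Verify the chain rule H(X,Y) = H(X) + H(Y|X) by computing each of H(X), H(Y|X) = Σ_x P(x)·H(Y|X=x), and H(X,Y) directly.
H(X) = 1.5845 bits, H(Y|X) = 1.3368 bits, H(X,Y) = 2.9214 bits

Marginal of X (row sums):
  P(X=0) = 6/29 + 4/29 + 0 = 10/29
  P(X=1) = 2/29 + 7/58 + 4/29 = 19/58
  P(X=2) = 7/58 + 2/29 + 4/29 = 19/58
H(X) = -[(10/29)·log₂(10/29) + (19/58)·log₂(19/58) + (19/58)·log₂(19/58)]
  = 0.529673 + 0.527431 + 0.527431 = 1.5845 bits

H(Y|X) = Σ_x P(x)·H(Y|X=x):
  X=0: P(X=0) = 10/29, P(Y|X=0) = (3/5, 2/5, 0) → H(Y|X=0) = 0.970951
  X=1: P(X=1) = 19/58, P(Y|X=1) = (4/19, 7/19, 8/19) → H(Y|X=1) = 1.529428
  X=2: P(X=2) = 19/58, P(Y|X=2) = (7/19, 4/19, 8/19) → H(Y|X=2) = 1.529428
H(Y|X) = (10/29)·0.970951 + (19/58)·1.529428 + (19/58)·1.529428 = 1.3368 bits

H(X,Y) = -Σ_{x,y} P(x,y) log₂ P(x,y). Per-cell terms -P(x,y)·log₂P(x,y):
  X=0: 0.470280, 0.394204, 0.000000
  X=1: 0.266068, 0.368179, 0.394204
  X=2: 0.368179, 0.266068, 0.394204
  (cells with P = 0 contribute 0)
Sum of the 9 terms: H(X,Y) = 2.9214 bits

Chain rule check:
  H(X) + H(Y|X) = 1.5845 + 1.3368 = 2.9213 bits
  H(X,Y) = 2.9214 bits
✓ Chain rule verified (Δ = 0.0001 is 4-dp rounding noise: each of the three values was rounded independently).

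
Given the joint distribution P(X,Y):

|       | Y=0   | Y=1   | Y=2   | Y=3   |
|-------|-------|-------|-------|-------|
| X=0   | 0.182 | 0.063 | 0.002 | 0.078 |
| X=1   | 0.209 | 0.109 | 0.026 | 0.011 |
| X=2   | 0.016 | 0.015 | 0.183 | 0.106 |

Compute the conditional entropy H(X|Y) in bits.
1.0969 bits

H(X|Y) = H(X,Y) - H(Y)

H(X,Y) = -Σ_{x,y} P(x,y) log₂ P(x,y). Per-cell terms -P(x,y)·log₂P(x,y):
  X=0: 0.44735, 0.25128, 0.01793, 0.28707
  X=1: 0.47201, 0.34854, 0.13690, 0.07157
  X=2: 0.09545, 0.09088, 0.44837, 0.34321
Sum of the 12 terms: H(X,Y) = 3.0106 bits

Marginal of Y (column sums):
  P(Y=0) = 0.182 + 0.209 + 0.016 = 0.407
  P(Y=1) = 0.063 + 0.109 + 0.015 = 0.187
  P(Y=2) = 0.002 + 0.026 + 0.183 = 0.211
  P(Y=3) = 0.078 + 0.011 + 0.106 = 0.195
H(Y) = -[0.407·log₂(0.407) + 0.187·log₂(0.187) + 0.211·log₂(0.211) + 0.195·log₂(0.195)]
  = 0.52784 + 0.45233 + 0.47363 + 0.45990 = 1.9137 bits

H(X|Y) = H(X,Y) - H(Y) = 3.0106 - 1.9137 = 1.0969 bits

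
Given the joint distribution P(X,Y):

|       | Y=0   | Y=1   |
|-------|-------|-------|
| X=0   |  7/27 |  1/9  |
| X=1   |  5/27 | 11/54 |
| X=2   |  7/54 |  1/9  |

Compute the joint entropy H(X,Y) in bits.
2.5096 bits

H(X,Y) = -Σ_{x,y} P(x,y) log₂ P(x,y). Per-cell terms -P(x,y)·log₂P(x,y):
  X=0: 0.50492, 0.35221
  X=1: 0.45055, 0.46759
  X=2: 0.38209, 0.35221
Sum of the 6 terms: H(X,Y) = 2.5096 bits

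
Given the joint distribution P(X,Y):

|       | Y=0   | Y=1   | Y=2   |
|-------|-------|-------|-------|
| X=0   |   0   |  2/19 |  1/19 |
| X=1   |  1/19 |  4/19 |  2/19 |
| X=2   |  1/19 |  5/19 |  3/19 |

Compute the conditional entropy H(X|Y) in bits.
1.4315 bits

H(X|Y) = H(X,Y) - H(Y)

H(X,Y) = -Σ_{x,y} P(x,y) log₂ P(x,y). Per-cell terms -P(x,y)·log₂P(x,y):
  X=0: 0.000000, 0.341887, 0.223575
  X=1: 0.223575, 0.473248, 0.341887
  X=2: 0.223575, 0.506842, 0.420468
  (cells with P = 0 contribute 0)
Sum of the 9 terms: H(X,Y) = 2.75506 bits

Marginal of Y (column sums):
  P(Y=0) = 0 + 1/19 + 1/19 = 2/19
  P(Y=1) = 2/19 + 4/19 + 5/19 = 11/19
  P(Y=2) = 1/19 + 2/19 + 3/19 = 6/19
H(Y) = -[(2/19)·log₂(2/19) + (11/19)·log₂(11/19) + (6/19)·log₂(6/19)]
  = 0.341887 + 0.456498 + 0.525147 = 1.32353 bits

H(X|Y) = H(X,Y) - H(Y) = 2.75506 - 1.32353 = 1.4315 bits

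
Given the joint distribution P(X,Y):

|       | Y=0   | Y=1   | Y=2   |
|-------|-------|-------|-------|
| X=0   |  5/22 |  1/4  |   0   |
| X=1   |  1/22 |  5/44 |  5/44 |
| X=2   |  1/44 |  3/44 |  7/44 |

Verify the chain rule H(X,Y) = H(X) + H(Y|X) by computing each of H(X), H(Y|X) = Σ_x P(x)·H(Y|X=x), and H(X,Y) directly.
H(X) = 1.5205 bits, H(Y|X) = 1.1912 bits, H(X,Y) = 2.7117 bits

Marginal of X (row sums):
  P(X=0) = 5/22 + 1/4 + 0 = 21/44
  P(X=1) = 1/22 + 5/44 + 5/44 = 3/11
  P(X=2) = 1/44 + 3/44 + 7/44 = 1/4
H(X) = -[(21/44)·log₂(21/44) + (3/11)·log₂(3/11) + (1/4)·log₂(1/4)]
  = 0.5093 + 0.5112 + 0.5000 = 1.5205 bits

H(Y|X) = Σ_x P(x)·H(Y|X=x):
  X=0: P(X=0) = 21/44, P(Y|X=0) = (10/21, 11/21, 0) → H(Y|X=0) = 0.9984
  X=1: P(X=1) = 3/11, P(Y|X=1) = (1/6, 5/12, 5/12) → H(Y|X=1) = 1.4834
  X=2: P(X=2) = 1/4, P(Y|X=2) = (1/11, 3/11, 7/11) → H(Y|X=2) = 1.2407
H(Y|X) = (21/44)·0.9984 + (3/11)·1.4834 + (1/4)·1.2407 = 1.1912 bits

H(X,Y) = -Σ_{x,y} P(x,y) log₂ P(x,y). Per-cell terms -P(x,y)·log₂P(x,y):
  X=0: 0.4858, 0.5000, 0.0000
  X=1: 0.2027, 0.3565, 0.3565
  X=2: 0.1241, 0.2642, 0.4219
  (cells with P = 0 contribute 0)
Sum of the 9 terms: H(X,Y) = 2.7117 bits

Chain rule check:
  H(X) + H(Y|X) = 1.5205 + 1.1912 = 2.7117 bits
  H(X,Y) = 2.7117 bits
✓ Chain rule verified.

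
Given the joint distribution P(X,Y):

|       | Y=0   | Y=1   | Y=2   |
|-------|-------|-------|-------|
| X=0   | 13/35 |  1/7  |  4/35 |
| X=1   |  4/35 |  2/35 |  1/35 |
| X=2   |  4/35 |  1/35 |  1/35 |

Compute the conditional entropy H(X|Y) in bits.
1.3152 bits

H(X|Y) = H(X,Y) - H(Y)

H(X,Y) = -Σ_{x,y} P(x,y) log₂ P(x,y). Per-cell terms -P(x,y)·log₂P(x,y):
  X=0: 0.530713, 0.401051, 0.357632
  X=1: 0.357632, 0.235959, 0.146551
  X=2: 0.357632, 0.146551, 0.146551
Sum of the 9 terms: H(X,Y) = 2.68027 bits

Marginal of Y (column sums):
  P(Y=0) = 13/35 + 4/35 + 4/35 = 3/5
  P(Y=1) = 1/7 + 2/35 + 1/35 = 8/35
  P(Y=2) = 4/35 + 1/35 + 1/35 = 6/35
H(Y) = -[(3/5)·log₂(3/5) + (8/35)·log₂(8/35) + (6/35)·log₂(6/35)]
  = 0.442179 + 0.486693 + 0.436169 = 1.36504 bits

H(X|Y) = H(X,Y) - H(Y) = 2.68027 - 1.36504 = 1.3152 bits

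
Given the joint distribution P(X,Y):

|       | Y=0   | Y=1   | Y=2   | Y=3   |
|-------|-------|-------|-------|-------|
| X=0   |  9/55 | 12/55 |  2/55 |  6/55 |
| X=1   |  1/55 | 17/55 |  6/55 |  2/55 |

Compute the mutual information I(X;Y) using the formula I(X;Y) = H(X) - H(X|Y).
0.1607 bits

I(X;Y) = H(X) - H(X|Y)

Marginal of X (row sums):
  P(X=0) = 9/55 + 12/55 + 2/55 + 6/55 = 29/55
  P(X=1) = 1/55 + 17/55 + 6/55 + 2/55 = 26/55
H(X) = -[(29/55)·log₂(29/55) + (26/55)·log₂(26/55)]
  = 0.4869 + 0.5110 = 0.9979 bits

Marginal of Y (column sums):
  P(Y=0) = 9/55 + 1/55 = 2/11
  P(Y=1) = 12/55 + 17/55 = 29/55
  P(Y=2) = 2/55 + 6/55 = 8/55
  P(Y=3) = 6/55 + 2/55 = 8/55
H(X|Y) = Σ_y P(y)·H(X|Y=y):
  Y=0: P(Y=0) = 2/11, P(X|Y=0) = (9/10, 1/10) → H(X|Y=0) = 0.4690
  Y=1: P(Y=1) = 29/55, P(X|Y=1) = (12/29, 17/29) → H(X|Y=1) = 0.9784
  Y=2: P(Y=2) = 8/55, P(X|Y=2) = (1/4, 3/4) → H(X|Y=2) = 0.8113
  Y=3: P(Y=3) = 8/55, P(X|Y=3) = (3/4, 1/4) → H(X|Y=3) = 0.8113
H(X|Y) = (2/11)·0.4690 + (29/55)·0.9784 + (8/55)·0.8113 + (8/55)·0.8113 = 0.8372 bits

I(X;Y) = H(X) - H(X|Y) = 0.9979 - 0.8372 = 0.1607 bits

Cross-check via I(X;Y) = H(X) + H(Y) - H(X,Y): computing H(Y) from the column sums and H(X,Y) from the 8 cells in the same way gives H(Y) = 1.7432 bits and H(X,Y) = 2.5804 bits, so
I(X;Y) = 0.9979 + 1.7432 - 2.5804 = 0.1607 bits ✓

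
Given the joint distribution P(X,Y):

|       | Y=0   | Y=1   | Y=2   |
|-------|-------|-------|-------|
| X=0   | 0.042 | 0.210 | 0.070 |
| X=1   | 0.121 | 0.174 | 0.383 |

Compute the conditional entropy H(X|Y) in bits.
0.7971 bits

H(X|Y) = H(X,Y) - H(Y)

H(X,Y) = -Σ_{x,y} P(x,y) log₂ P(x,y). Per-cell terms -P(x,y)·log₂P(x,y):
  X=0: 0.19209, 0.47282, 0.26856
  X=1: 0.36868, 0.43897, 0.53030
Sum of the 6 terms: H(X,Y) = 2.2714 bits

Marginal of Y (column sums):
  P(Y=0) = 0.042 + 0.121 = 0.163
  P(Y=1) = 0.210 + 0.174 = 0.384
  P(Y=2) = 0.070 + 0.383 = 0.453
H(Y) = -[0.163·log₂(0.163) + 0.384·log₂(0.384) + 0.453·log₂(0.453)]
  = 0.42658 + 0.53024 + 0.51751 = 1.4743 bits

H(X|Y) = H(X,Y) - H(Y) = 2.2714 - 1.4743 = 0.7971 bits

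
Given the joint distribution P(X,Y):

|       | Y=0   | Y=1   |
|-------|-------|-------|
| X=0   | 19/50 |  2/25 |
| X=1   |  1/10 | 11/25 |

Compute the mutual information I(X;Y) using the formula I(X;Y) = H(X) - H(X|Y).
0.3189 bits

I(X;Y) = H(X) - H(X|Y)

Marginal of X (row sums):
  P(X=0) = 19/50 + 2/25 = 23/50
  P(X=1) = 1/10 + 11/25 = 27/50
H(X) = -[(23/50)·log₂(23/50) + (27/50)·log₂(27/50)]
  = 0.51534 + 0.48004 = 0.9954 bits

Marginal of Y (column sums):
  P(Y=0) = 19/50 + 1/10 = 12/25
  P(Y=1) = 2/25 + 11/25 = 13/25
H(X|Y) = Σ_y P(y)·H(X|Y=y):
  Y=0: P(Y=0) = 12/25, P(X|Y=0) = (19/24, 5/24) → H(X|Y=0) = 0.73828
  Y=1: P(Y=1) = 13/25, P(X|Y=1) = (2/13, 11/13) → H(X|Y=1) = 0.61938
H(X|Y) = (12/25)·0.73828 + (13/25)·0.61938 = 0.6765 bits

I(X;Y) = H(X) - H(X|Y) = 0.9954 - 0.6765 = 0.3189 bits

Cross-check via I(X;Y) = H(X) + H(Y) - H(X,Y): computing H(Y) from the column sums and H(X,Y) from the 4 cells in the same way gives H(Y) = 0.9988 bits and H(X,Y) = 1.6753 bits, so
I(X;Y) = 0.9954 + 0.9988 - 1.6753 = 0.3189 bits ✓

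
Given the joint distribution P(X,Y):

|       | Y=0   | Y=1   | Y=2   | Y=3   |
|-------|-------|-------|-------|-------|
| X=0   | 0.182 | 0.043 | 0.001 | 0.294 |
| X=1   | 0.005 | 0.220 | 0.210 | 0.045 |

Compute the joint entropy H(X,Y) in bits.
2.3647 bits

H(X,Y) = -Σ_{x,y} P(x,y) log₂ P(x,y). Per-cell terms -P(x,y)·log₂P(x,y):
  X=0: 0.4474, 0.1952, 0.0100, 0.5192
  X=1: 0.0382, 0.4806, 0.4728, 0.2013
Sum of the 8 terms: H(X,Y) = 2.3647 bits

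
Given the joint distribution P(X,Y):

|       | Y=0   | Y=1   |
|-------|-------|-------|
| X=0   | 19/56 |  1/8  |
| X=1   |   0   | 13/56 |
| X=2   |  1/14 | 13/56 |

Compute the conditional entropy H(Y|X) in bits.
0.6291 bits

H(Y|X) = H(X,Y) - H(X)

H(X,Y) = -Σ_{x,y} P(x,y) log₂ P(x,y). Per-cell terms -P(x,y)·log₂P(x,y):
  X=0: 0.52909, 0.37500
  X=1: 0.00000, 0.48911
  X=2: 0.27195, 0.48911
  (cells with P = 0 contribute 0)
Sum of the 6 terms: H(X,Y) = 2.15426 bits

Marginal of X (row sums):
  P(X=0) = 19/56 + 1/8 = 13/28
  P(X=1) = 0 + 13/56 = 13/56
  P(X=2) = 1/14 + 13/56 = 17/56
H(X) = -[(13/28)·log₂(13/28) + (13/56)·log₂(13/56) + (17/56)·log₂(17/56)]
  = 0.51392 + 0.48911 + 0.52211 = 1.52514 bits

H(Y|X) = H(X,Y) - H(X) = 2.15426 - 1.52514 = 0.6291 bits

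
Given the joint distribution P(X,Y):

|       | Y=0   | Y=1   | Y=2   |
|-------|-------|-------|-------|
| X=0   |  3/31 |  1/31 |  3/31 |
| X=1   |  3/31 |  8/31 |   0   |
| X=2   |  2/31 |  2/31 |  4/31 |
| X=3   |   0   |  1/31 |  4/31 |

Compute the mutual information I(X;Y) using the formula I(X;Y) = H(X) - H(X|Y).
0.4341 bits

I(X;Y) = H(X) - H(X|Y)

Marginal of X (row sums):
  P(X=0) = 3/31 + 1/31 + 3/31 = 7/31
  P(X=1) = 3/31 + 8/31 + 0 = 11/31
  P(X=2) = 2/31 + 2/31 + 4/31 = 8/31
  P(X=3) = 0 + 1/31 + 4/31 = 5/31
H(X) = -[(7/31)·log₂(7/31) + (11/31)·log₂(11/31) + (8/31)·log₂(8/31) + (5/31)·log₂(5/31)]
  = 0.48477 + 0.53040 + 0.50431 + 0.42456 = 1.94404 bits

Marginal of Y (column sums):
  P(Y=0) = 3/31 + 3/31 + 2/31 + 0 = 8/31
  P(Y=1) = 1/31 + 8/31 + 2/31 + 1/31 = 12/31
  P(Y=2) = 3/31 + 0 + 4/31 + 4/31 = 11/31
H(X|Y) = Σ_y P(y)·H(X|Y=y):
  Y=0: P(Y=0) = 8/31, P(X|Y=0) = (3/8, 3/8, 1/4, 0) → H(X|Y=0) = 1.56128
  Y=1: P(Y=1) = 12/31, P(X|Y=1) = (1/12, 2/3, 1/6, 1/12) → H(X|Y=1) = 1.41830
  Y=2: P(Y=2) = 11/31, P(X|Y=2) = (3/11, 0, 4/11, 4/11) → H(X|Y=2) = 1.57262
H(X|Y) = (8/31)·1.56128 + (12/31)·1.41830 + (11/31)·1.57262 = 1.50996 bits

I(X;Y) = H(X) - H(X|Y) = 1.94404 - 1.50996 = 0.4341 bits

Cross-check via I(X;Y) = H(X) + H(Y) - H(X,Y): computing H(Y) from the column sums and H(X,Y) from the 12 cells in the same way gives H(Y) = 1.56474 bits and H(X,Y) = 3.07469 bits, so
I(X;Y) = 1.94404 + 1.56474 - 3.07469 = 0.4341 bits ✓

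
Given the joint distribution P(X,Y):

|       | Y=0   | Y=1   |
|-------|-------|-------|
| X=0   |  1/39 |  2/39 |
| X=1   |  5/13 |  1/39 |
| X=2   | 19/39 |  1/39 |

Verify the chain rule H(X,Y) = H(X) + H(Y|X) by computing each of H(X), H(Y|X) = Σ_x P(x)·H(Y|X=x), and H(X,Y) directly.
H(X) = 1.3061 bits, H(Y|X) = 0.3559 bits, H(X,Y) = 1.6620 bits

Marginal of X (row sums):
  P(X=0) = 1/39 + 2/39 = 1/13
  P(X=1) = 5/13 + 1/39 = 16/39
  P(X=2) = 19/39 + 1/39 = 20/39
H(X) = -[(1/13)·log₂(1/13) + (16/39)·log₂(16/39) + (20/39)·log₂(20/39)]
  = 0.28465 + 0.52734 + 0.49409 = 1.3061 bits

H(Y|X) = Σ_x P(x)·H(Y|X=x):
  X=0: P(X=0) = 1/13, P(Y|X=0) = (1/3, 2/3) → H(Y|X=0) = 0.91830
  X=1: P(X=1) = 16/39, P(Y|X=1) = (15/16, 1/16) → H(Y|X=1) = 0.33729
  X=2: P(X=2) = 20/39, P(Y|X=2) = (19/20, 1/20) → H(Y|X=2) = 0.28640
H(Y|X) = (1/13)·0.91830 + (16/39)·0.33729 + (20/39)·0.28640 = 0.3559 bits

H(X,Y) = -Σ_{x,y} P(x,y) log₂ P(x,y). Per-cell terms -P(x,y)·log₂P(x,y):
  X=0: 0.13552, 0.21976
  X=1: 0.53020, 0.13552
  X=2: 0.50544, 0.13552
Sum of the 6 terms: H(X,Y) = 1.6620 bits

Chain rule check:
  H(X) + H(Y|X) = 1.3061 + 0.3559 = 1.6620 bits
  H(X,Y) = 1.6620 bits
✓ Chain rule verified.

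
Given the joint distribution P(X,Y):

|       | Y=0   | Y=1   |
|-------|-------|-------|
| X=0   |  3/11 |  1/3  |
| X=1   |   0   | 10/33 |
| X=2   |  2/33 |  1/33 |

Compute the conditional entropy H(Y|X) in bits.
0.6852 bits

H(Y|X) = H(X,Y) - H(X)

H(X,Y) = -Σ_{x,y} P(x,y) log₂ P(x,y). Per-cell terms -P(x,y)·log₂P(x,y):
  X=0: 0.51122, 0.52832
  X=1: 0.00000, 0.52196
  X=2: 0.24511, 0.15286
  (cells with P = 0 contribute 0)
Sum of the 6 terms: H(X,Y) = 1.9595 bits

Marginal of X (row sums):
  P(X=0) = 3/11 + 1/3 = 20/33
  P(X=1) = 0 + 10/33 = 10/33
  P(X=2) = 2/33 + 1/33 = 1/11
H(X) = -[(20/33)·log₂(20/33) + (10/33)·log₂(10/33) + (1/11)·log₂(1/11)]
  = 0.43786 + 0.52196 + 0.31449 = 1.2743 bits

H(Y|X) = H(X,Y) - H(X) = 1.9595 - 1.2743 = 0.6852 bits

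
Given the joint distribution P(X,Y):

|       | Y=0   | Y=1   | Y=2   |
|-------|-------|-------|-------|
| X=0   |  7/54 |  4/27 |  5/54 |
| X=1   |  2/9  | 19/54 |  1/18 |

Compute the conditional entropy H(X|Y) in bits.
0.9138 bits

H(X|Y) = H(X,Y) - H(Y)

H(X,Y) = -Σ_{x,y} P(x,y) log₂ P(x,y). Per-cell terms -P(x,y)·log₂P(x,y):
  X=0: 0.38209, 0.40813, 0.31787
  X=1: 0.48221, 0.53023, 0.23166
Sum of the 6 terms: H(X,Y) = 2.3522 bits

Marginal of Y (column sums):
  P(Y=0) = 7/54 + 2/9 = 19/54
  P(Y=1) = 4/27 + 19/54 = 1/2
  P(Y=2) = 5/54 + 1/18 = 4/27
H(Y) = -[(19/54)·log₂(19/54) + (1/2)·log₂(1/2) + (4/27)·log₂(4/27)]
  = 0.53023 + 0.50000 + 0.40813 = 1.4384 bits

H(X|Y) = H(X,Y) - H(Y) = 2.3522 - 1.4384 = 0.9138 bits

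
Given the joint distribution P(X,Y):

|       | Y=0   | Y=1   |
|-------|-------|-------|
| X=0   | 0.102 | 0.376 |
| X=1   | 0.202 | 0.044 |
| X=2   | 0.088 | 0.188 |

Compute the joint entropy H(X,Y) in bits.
2.2928 bits

H(X,Y) = -Σ_{x,y} P(x,y) log₂ P(x,y). Per-cell terms -P(x,y)·log₂P(x,y):
  X=0: 0.3359, 0.5306
  X=1: 0.4661, 0.1983
  X=2: 0.3086, 0.4533
Sum of the 6 terms: H(X,Y) = 2.2928 bits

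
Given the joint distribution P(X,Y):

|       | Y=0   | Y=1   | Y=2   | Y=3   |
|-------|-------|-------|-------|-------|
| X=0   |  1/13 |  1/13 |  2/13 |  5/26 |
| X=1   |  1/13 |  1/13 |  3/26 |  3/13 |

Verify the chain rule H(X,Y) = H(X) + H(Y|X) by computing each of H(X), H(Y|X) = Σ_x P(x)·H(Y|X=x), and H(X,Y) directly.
H(X) = 1.0000 bits, H(Y|X) = 1.8591 bits, H(X,Y) = 2.8591 bits

Marginal of X (row sums):
  P(X=0) = 1/13 + 1/13 + 2/13 + 5/26 = 1/2
  P(X=1) = 1/13 + 1/13 + 3/26 + 3/13 = 1/2
H(X) = -[(1/2)·log₂(1/2) + (1/2)·log₂(1/2)]
  = 0.50000 + 0.50000 = 1.0000 bits

H(Y|X) = Σ_x P(x)·H(Y|X=x):
  X=0: P(X=0) = 1/2, P(Y|X=0) = (2/13, 2/13, 4/13, 5/13) → H(Y|X=0) = 1.88431
  X=1: P(X=1) = 1/2, P(Y|X=1) = (2/13, 2/13, 3/13, 6/13) → H(Y|X=1) = 1.83393
H(Y|X) = (1/2)·1.88431 + (1/2)·1.83393 = 1.8591 bits

H(X,Y) = -Σ_{x,y} P(x,y) log₂ P(x,y). Per-cell terms -P(x,y)·log₂P(x,y):
  X=0: 0.28465, 0.28465, 0.41545, 0.45741
  X=1: 0.28465, 0.28465, 0.35948, 0.48819
Sum of the 8 terms: H(X,Y) = 2.8591 bits

Chain rule check:
  H(X) + H(Y|X) = 1.0000 + 1.8591 = 2.8591 bits
  H(X,Y) = 2.8591 bits
✓ Chain rule verified.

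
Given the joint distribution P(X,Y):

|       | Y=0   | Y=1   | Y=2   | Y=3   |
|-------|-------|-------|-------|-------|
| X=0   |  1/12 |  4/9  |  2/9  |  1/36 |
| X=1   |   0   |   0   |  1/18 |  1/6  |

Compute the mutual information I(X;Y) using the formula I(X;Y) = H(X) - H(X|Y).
0.4486 bits

I(X;Y) = H(X) - H(X|Y)

Marginal of X (row sums):
  P(X=0) = 1/12 + 4/9 + 2/9 + 1/36 = 7/9
  P(X=1) = 0 + 0 + 1/18 + 1/6 = 2/9
H(X) = -[(7/9)·log₂(7/9) + (2/9)·log₂(2/9)]
  = 0.2820 + 0.4822 = 0.7642 bits

Marginal of Y (column sums):
  P(Y=0) = 1/12 + 0 = 1/12
  P(Y=1) = 4/9 + 0 = 4/9
  P(Y=2) = 2/9 + 1/18 = 5/18
  P(Y=3) = 1/36 + 1/6 = 7/36
H(X|Y) = Σ_y P(y)·H(X|Y=y):
  Y=0: P(Y=0) = 1/12, P(X|Y=0) = (1, 0) → H(X|Y=0) = 0.0000
  Y=1: P(Y=1) = 4/9, P(X|Y=1) = (1, 0) → H(X|Y=1) = 0.0000
  Y=2: P(Y=2) = 5/18, P(X|Y=2) = (4/5, 1/5) → H(X|Y=2) = 0.7219
  Y=3: P(Y=3) = 7/36, P(X|Y=3) = (1/7, 6/7) → H(X|Y=3) = 0.5917
H(X|Y) = (1/12)·0.0000 + (4/9)·0.0000 + (5/18)·0.7219 + (7/36)·0.5917 = 0.3156 bits

I(X;Y) = H(X) - H(X|Y) = 0.7642 - 0.3156 = 0.4486 bits

Cross-check via I(X;Y) = H(X) + H(Y) - H(X,Y): computing H(Y) from the column sums and H(X,Y) from the 8 cells in the same way gives H(Y) = 1.7914 bits and H(X,Y) = 2.1070 bits, so
I(X;Y) = 0.7642 + 1.7914 - 2.1070 = 0.4486 bits ✓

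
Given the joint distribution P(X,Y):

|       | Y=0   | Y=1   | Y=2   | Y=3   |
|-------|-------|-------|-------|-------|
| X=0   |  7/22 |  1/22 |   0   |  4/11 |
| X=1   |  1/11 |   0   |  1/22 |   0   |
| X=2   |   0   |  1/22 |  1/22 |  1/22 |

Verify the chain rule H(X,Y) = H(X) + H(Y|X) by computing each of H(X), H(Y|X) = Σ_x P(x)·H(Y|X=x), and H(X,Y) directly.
H(X) = 1.1181 bits, H(Y|X) = 1.2663 bits, H(X,Y) = 2.3844 bits

Marginal of X (row sums):
  P(X=0) = 7/22 + 1/22 + 0 + 4/11 = 8/11
  P(X=1) = 1/11 + 0 + 1/22 + 0 = 3/22
  P(X=2) = 0 + 1/22 + 1/22 + 1/22 = 3/22
H(X) = -[(8/11)·log₂(8/11) + (3/22)·log₂(3/22) + (3/22)·log₂(3/22)]
  = 0.3341 + 0.3920 + 0.3920 = 1.1181 bits

H(Y|X) = Σ_x P(x)·H(Y|X=x):
  X=0: P(X=0) = 8/11, P(Y|X=0) = (7/16, 1/16, 0, 1/2) → H(Y|X=0) = 1.2718
  X=1: P(X=1) = 3/22, P(Y|X=1) = (2/3, 0, 1/3, 0) → H(Y|X=1) = 0.9183
  X=2: P(X=2) = 3/22, P(Y|X=2) = (0, 1/3, 1/3, 1/3) → H(Y|X=2) = 1.5850
H(Y|X) = (8/11)·1.2718 + (3/22)·0.9183 + (3/22)·1.5850 = 1.2663 bits

H(X,Y) = -Σ_{x,y} P(x,y) log₂ P(x,y). Per-cell terms -P(x,y)·log₂P(x,y):
  X=0: 0.5257, 0.2027, 0.0000, 0.5307
  X=1: 0.3145, 0.0000, 0.2027, 0.0000
  X=2: 0.0000, 0.2027, 0.2027, 0.2027
  (cells with P = 0 contribute 0)
Sum of the 12 terms: H(X,Y) = 2.3844 bits

Chain rule check:
  H(X) + H(Y|X) = 1.1181 + 1.2663 = 2.3844 bits
  H(X,Y) = 2.3844 bits
✓ Chain rule verified.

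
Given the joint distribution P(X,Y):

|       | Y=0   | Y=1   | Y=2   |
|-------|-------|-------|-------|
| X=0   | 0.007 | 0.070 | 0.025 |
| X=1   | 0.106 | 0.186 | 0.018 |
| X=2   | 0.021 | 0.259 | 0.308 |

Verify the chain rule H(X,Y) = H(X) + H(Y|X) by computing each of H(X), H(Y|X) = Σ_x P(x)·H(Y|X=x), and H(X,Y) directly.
H(X) = 1.3102 bits, H(Y|X) = 1.1855 bits, H(X,Y) = 2.4957 bits

Marginal of X (row sums):
  P(X=0) = 0.007 + 0.070 + 0.025 = 0.102
  P(X=1) = 0.106 + 0.186 + 0.018 = 0.310
  P(X=2) = 0.021 + 0.259 + 0.308 = 0.588
H(X) = -[0.102·log₂(0.102) + 0.310·log₂(0.310) + 0.588·log₂(0.588)]
  = 0.33592 + 0.52379 + 0.45047 = 1.3102 bits

H(Y|X) = Σ_x P(x)·H(Y|X=x):
  X=0: P(X=0) = 0.102, P(Y|X=0) = (7/102, 35/51, 25/102) → H(Y|X=0) = 1.13519
  X=1: P(X=1) = 0.310, P(Y|X=1) = (53/155, 3/5, 9/155) → H(Y|X=1) = 1.20999
  X=2: P(X=2) = 0.588, P(Y|X=2) = (1/28, 37/84, 11/21) → H(Y|X=2) = 1.18137
H(Y|X) = 0.102·1.13519 + 0.310·1.20999 + 0.588·1.18137 = 1.1855 bits

H(X,Y) = -Σ_{x,y} P(x,y) log₂ P(x,y). Per-cell terms -P(x,y)·log₂P(x,y):
  X=0: 0.05011, 0.26856, 0.13305
  X=1: 0.34321, 0.45135, 0.10433
  X=2: 0.11704, 0.50478, 0.52329
Sum of the 9 terms: H(X,Y) = 2.4957 bits

Chain rule check:
  H(X) + H(Y|X) = 1.3102 + 1.1855 = 2.4957 bits
  H(X,Y) = 2.4957 bits
✓ Chain rule verified.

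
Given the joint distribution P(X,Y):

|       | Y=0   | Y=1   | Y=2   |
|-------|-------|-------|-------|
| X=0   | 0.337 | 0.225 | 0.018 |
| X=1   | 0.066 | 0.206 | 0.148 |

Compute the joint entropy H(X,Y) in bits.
2.2536 bits

H(X,Y) = -Σ_{x,y} P(x,y) log₂ P(x,y). Per-cell terms -P(x,y)·log₂P(x,y):
  X=0: 0.52881, 0.48420, 0.10433
  X=1: 0.25881, 0.46953, 0.40794
Sum of the 6 terms: H(X,Y) = 2.2536 bits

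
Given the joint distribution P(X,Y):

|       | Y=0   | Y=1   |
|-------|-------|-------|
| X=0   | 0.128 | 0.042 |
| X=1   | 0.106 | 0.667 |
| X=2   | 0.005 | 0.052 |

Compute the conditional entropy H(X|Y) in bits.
0.7713 bits

H(X|Y) = H(X,Y) - H(Y)

H(X,Y) = -Σ_{x,y} P(x,y) log₂ P(x,y). Per-cell terms -P(x,y)·log₂P(x,y):
  X=0: 0.379620, 0.192086
  X=1: 0.343214, 0.389689
  X=2: 0.038219, 0.221798
Sum of the 6 terms: H(X,Y) = 1.56463 bits

Marginal of Y (column sums):
  P(Y=0) = 0.128 + 0.106 + 0.005 = 0.239
  P(Y=1) = 0.042 + 0.667 + 0.052 = 0.761
H(Y) = -[0.239·log₂(0.239) + 0.761·log₂(0.761)]
  = 0.493515 + 0.299858 = 0.79337 bits

H(X|Y) = H(X,Y) - H(Y) = 1.56463 - 0.79337 = 0.7713 bits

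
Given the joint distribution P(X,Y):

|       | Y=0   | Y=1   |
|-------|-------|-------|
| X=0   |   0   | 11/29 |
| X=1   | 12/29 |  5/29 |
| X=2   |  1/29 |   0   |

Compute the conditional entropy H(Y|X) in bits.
0.5123 bits

H(Y|X) = H(X,Y) - H(X)

H(X,Y) = -Σ_{x,y} P(x,y) log₂ P(x,y). Per-cell terms -P(x,y)·log₂P(x,y):
  X=0: 0.00000, 0.53048
  X=1: 0.52677, 0.43725
  X=2: 0.16752, 0.00000
  (cells with P = 0 contribute 0)
Sum of the 6 terms: H(X,Y) = 1.6620 bits

Marginal of X (row sums):
  P(X=0) = 0 + 11/29 = 11/29
  P(X=1) = 12/29 + 5/29 = 17/29
  P(X=2) = 1/29 + 0 = 1/29
H(X) = -[(11/29)·log₂(11/29) + (17/29)·log₂(17/29) + (1/29)·log₂(1/29)]
  = 0.53048 + 0.45168 + 0.16752 = 1.1497 bits

H(Y|X) = H(X,Y) - H(X) = 1.6620 - 1.1497 = 0.5123 bits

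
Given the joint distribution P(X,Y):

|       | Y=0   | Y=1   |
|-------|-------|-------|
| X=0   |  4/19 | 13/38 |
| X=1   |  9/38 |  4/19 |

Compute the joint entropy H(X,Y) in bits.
1.9681 bits

H(X,Y) = -Σ_{x,y} P(x,y) log₂ P(x,y). Per-cell terms -P(x,y)·log₂P(x,y):
  X=0: 0.47325, 0.52940
  X=1: 0.49216, 0.47325
Sum of the 4 terms: H(X,Y) = 1.9681 bits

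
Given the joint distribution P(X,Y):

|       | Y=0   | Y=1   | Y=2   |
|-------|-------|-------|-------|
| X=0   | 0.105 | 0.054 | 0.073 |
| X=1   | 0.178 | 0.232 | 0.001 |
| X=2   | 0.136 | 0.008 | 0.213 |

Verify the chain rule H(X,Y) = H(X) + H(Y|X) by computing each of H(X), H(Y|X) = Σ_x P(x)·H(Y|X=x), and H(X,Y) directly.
H(X) = 1.5467 bits, H(Y|X) = 1.1623 bits, H(X,Y) = 2.7090 bits

Marginal of X (row sums):
  P(X=0) = 0.105 + 0.054 + 0.073 = 0.232
  P(X=1) = 0.178 + 0.232 + 0.001 = 0.411
  P(X=2) = 0.136 + 0.008 + 0.213 = 0.357
H(X) = -[0.232·log₂(0.232) + 0.411·log₂(0.411) + 0.357·log₂(0.357)]
  = 0.4890 + 0.5272 + 0.5305 = 1.5467 bits

H(Y|X) = Σ_x P(x)·H(Y|X=x):
  X=0: P(X=0) = 0.232, P(Y|X=0) = (105/232, 27/116, 73/232) → H(Y|X=0) = 1.5320
  X=1: P(X=1) = 0.411, P(Y|X=1) = (178/411, 232/411, 1/411) → H(Y|X=1) = 1.0097
  X=2: P(X=2) = 0.357, P(Y|X=2) = (8/21, 8/357, 71/119) → H(Y|X=2) = 1.0977
H(Y|X) = 0.232·1.5320 + 0.411·1.0097 + 0.357·1.0977 = 1.1623 bits

H(X,Y) = -Σ_{x,y} P(x,y) log₂ P(x,y). Per-cell terms -P(x,y)·log₂P(x,y):
  X=0: 0.3414, 0.2274, 0.2756
  X=1: 0.4432, 0.4890, 0.0100
  X=2: 0.3915, 0.0557, 0.4752
Sum of the 9 terms: H(X,Y) = 2.7090 bits

Chain rule check:
  H(X) + H(Y|X) = 1.5467 + 1.1623 = 2.7090 bits
  H(X,Y) = 2.7090 bits
✓ Chain rule verified.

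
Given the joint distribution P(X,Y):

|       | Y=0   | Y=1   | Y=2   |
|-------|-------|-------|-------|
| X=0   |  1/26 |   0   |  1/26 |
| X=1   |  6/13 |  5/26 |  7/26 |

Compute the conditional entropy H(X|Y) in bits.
0.3629 bits

H(X|Y) = H(X,Y) - H(Y)

H(X,Y) = -Σ_{x,y} P(x,y) log₂ P(x,y). Per-cell terms -P(x,y)·log₂P(x,y):
  X=0: 0.1808, 0.0000, 0.1808
  X=1: 0.5148, 0.4574, 0.5097
  (cells with P = 0 contribute 0)
Sum of the 6 terms: H(X,Y) = 1.8435 bits

Marginal of Y (column sums):
  P(Y=0) = 1/26 + 6/13 = 1/2
  P(Y=1) = 0 + 5/26 = 5/26
  P(Y=2) = 1/26 + 7/26 = 4/13
H(Y) = -[(1/2)·log₂(1/2) + (5/26)·log₂(5/26) + (4/13)·log₂(4/13)]
  = 0.5000 + 0.4574 + 0.5232 = 1.4806 bits

H(X|Y) = H(X,Y) - H(Y) = 1.8435 - 1.4806 = 0.3629 bits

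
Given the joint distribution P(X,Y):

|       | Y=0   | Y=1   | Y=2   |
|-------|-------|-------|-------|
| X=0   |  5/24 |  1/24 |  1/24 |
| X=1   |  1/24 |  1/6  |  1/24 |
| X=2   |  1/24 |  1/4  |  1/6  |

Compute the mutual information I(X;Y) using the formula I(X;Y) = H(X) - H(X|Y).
0.2804 bits

I(X;Y) = H(X) - H(X|Y)

Marginal of X (row sums):
  P(X=0) = 5/24 + 1/24 + 1/24 = 7/24
  P(X=1) = 1/24 + 1/6 + 1/24 = 1/4
  P(X=2) = 1/24 + 1/4 + 1/6 = 11/24
H(X) = -[(7/24)·log₂(7/24) + (1/4)·log₂(1/4) + (11/24)·log₂(11/24)]
  = 0.51847 + 0.50000 + 0.51587 = 1.53434 bits

Marginal of Y (column sums):
  P(Y=0) = 5/24 + 1/24 + 1/24 = 7/24
  P(Y=1) = 1/24 + 1/6 + 1/4 = 11/24
  P(Y=2) = 1/24 + 1/24 + 1/6 = 1/4
H(X|Y) = Σ_y P(y)·H(X|Y=y):
  Y=0: P(Y=0) = 7/24, P(X|Y=0) = (5/7, 1/7, 1/7) → H(X|Y=0) = 1.14883
  Y=1: P(Y=1) = 11/24, P(X|Y=1) = (1/11, 4/11, 6/11) → H(X|Y=1) = 1.32218
  Y=2: P(Y=2) = 1/4, P(X|Y=2) = (1/6, 1/6, 2/3) → H(X|Y=2) = 1.25163
H(X|Y) = (7/24)·1.14883 + (11/24)·1.32218 + (1/4)·1.25163 = 1.25398 bits

I(X;Y) = H(X) - H(X|Y) = 1.53434 - 1.25398 = 0.2804 bits

Cross-check via I(X;Y) = H(X) + H(Y) - H(X,Y): computing H(Y) from the column sums and H(X,Y) from the 9 cells in the same way gives H(Y) = 1.53434 bits and H(X,Y) = 2.78832 bits, so
I(X;Y) = 1.53434 + 1.53434 - 2.78832 = 0.2804 bits ✓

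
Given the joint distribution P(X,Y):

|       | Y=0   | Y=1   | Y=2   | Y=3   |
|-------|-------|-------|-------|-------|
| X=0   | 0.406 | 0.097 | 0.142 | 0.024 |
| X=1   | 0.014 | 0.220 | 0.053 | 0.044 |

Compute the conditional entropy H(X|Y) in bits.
0.5985 bits

H(X|Y) = H(X,Y) - H(Y)

H(X,Y) = -Σ_{x,y} P(x,y) log₂ P(x,y). Per-cell terms -P(x,y)·log₂P(x,y):
  X=0: 0.52798, 0.32649, 0.39988, 0.12914
  X=1: 0.08622, 0.48057, 0.22461, 0.19828
Sum of the 8 terms: H(X,Y) = 2.3732 bits

Marginal of Y (column sums):
  P(Y=0) = 0.406 + 0.014 = 0.420
  P(Y=1) = 0.097 + 0.220 = 0.317
  P(Y=2) = 0.142 + 0.053 = 0.195
  P(Y=3) = 0.024 + 0.044 = 0.068
H(Y) = -[0.420·log₂(0.420) + 0.317·log₂(0.317) + 0.195·log₂(0.195) + 0.068·log₂(0.068)]
  = 0.52565 + 0.52541 + 0.45990 + 0.26373 = 1.7747 bits

H(X|Y) = H(X,Y) - H(Y) = 2.3732 - 1.7747 = 0.5985 bits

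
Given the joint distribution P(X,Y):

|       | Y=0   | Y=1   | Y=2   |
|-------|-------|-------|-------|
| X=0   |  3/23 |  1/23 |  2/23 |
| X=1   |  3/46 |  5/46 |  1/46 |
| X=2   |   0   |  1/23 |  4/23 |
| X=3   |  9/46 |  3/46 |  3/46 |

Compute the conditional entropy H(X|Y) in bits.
1.6558 bits

H(X|Y) = H(X,Y) - H(Y)

H(X,Y) = -Σ_{x,y} P(x,y) log₂ P(x,y). Per-cell terms -P(x,y)·log₂P(x,y):
  X=0: 0.38330, 0.19668, 0.30640
  X=1: 0.25687, 0.34800, 0.12008
  X=2: 0.00000, 0.19668, 0.43888
  X=3: 0.46049, 0.25687, 0.25687
  (cells with P = 0 contribute 0)
Sum of the 12 terms: H(X,Y) = 3.2211 bits

Marginal of Y (column sums):
  P(Y=0) = 3/23 + 3/46 + 0 + 9/46 = 9/23
  P(Y=1) = 1/23 + 5/46 + 1/23 + 3/46 = 6/23
  P(Y=2) = 2/23 + 1/46 + 4/23 + 3/46 = 8/23
H(Y) = -[(9/23)·log₂(9/23) + (6/23)·log₂(6/23) + (8/23)·log₂(8/23)]
  = 0.52968 + 0.50572 + 0.52993 = 1.5653 bits

H(X|Y) = H(X,Y) - H(Y) = 3.2211 - 1.5653 = 1.6558 bits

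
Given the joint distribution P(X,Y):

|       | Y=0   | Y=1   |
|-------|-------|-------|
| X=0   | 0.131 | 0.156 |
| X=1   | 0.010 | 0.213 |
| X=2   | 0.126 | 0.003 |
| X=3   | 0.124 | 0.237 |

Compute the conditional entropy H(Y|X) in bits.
0.6999 bits

H(Y|X) = H(X,Y) - H(X)

H(X,Y) = -Σ_{x,y} P(x,y) log₂ P(x,y). Per-cell terms -P(x,y)·log₂P(x,y):
  X=0: 0.38414, 0.41814
  X=1: 0.06644, 0.47522
  X=2: 0.37655, 0.02514
  X=3: 0.37344, 0.49226
Sum of the 8 terms: H(X,Y) = 2.6113 bits

Marginal of X (row sums):
  P(X=0) = 0.131 + 0.156 = 0.287
  P(X=1) = 0.010 + 0.213 = 0.223
  P(X=2) = 0.126 + 0.003 = 0.129
  P(X=3) = 0.124 + 0.237 = 0.361
H(X) = -[0.287·log₂(0.287) + 0.223·log₂(0.223) + 0.129·log₂(0.129) + 0.361·log₂(0.361)]
  = 0.51685 + 0.48277 + 0.38114 + 0.53064 = 1.9114 bits

H(Y|X) = H(X,Y) - H(X) = 2.6113 - 1.9114 = 0.6999 bits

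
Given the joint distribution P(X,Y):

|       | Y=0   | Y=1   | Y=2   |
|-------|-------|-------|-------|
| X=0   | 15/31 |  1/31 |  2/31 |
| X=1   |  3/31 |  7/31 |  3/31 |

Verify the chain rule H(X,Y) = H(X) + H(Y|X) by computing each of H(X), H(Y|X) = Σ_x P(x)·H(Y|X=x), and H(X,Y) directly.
H(X) = 0.9812 bits, H(Y|X) = 1.0774 bits, H(X,Y) = 2.0586 bits

Marginal of X (row sums):
  P(X=0) = 15/31 + 1/31 + 2/31 = 18/31
  P(X=1) = 3/31 + 7/31 + 3/31 = 13/31
H(X) = -[(18/31)·log₂(18/31) + (13/31)·log₂(13/31)]
  = 0.455383 + 0.525769 = 0.9812 bits

H(Y|X) = Σ_x P(x)·H(Y|X=x):
  X=0: P(X=0) = 18/31, P(Y|X=0) = (5/6, 1/18, 1/9) → H(Y|X=0) = 0.803072
  X=1: P(X=1) = 13/31, P(Y|X=1) = (3/13, 7/13, 3/13) → H(Y|X=1) = 1.457266
H(Y|X) = (18/31)·0.803072 + (13/31)·1.457266 = 1.0774 bits

H(X,Y) = -Σ_{x,y} P(x,y) log₂ P(x,y). Per-cell terms -P(x,y)·log₂P(x,y):
  X=0: 0.506761, 0.159813, 0.255109
  X=1: 0.326055, 0.484771, 0.326055
Sum of the 6 terms: H(X,Y) = 2.0586 bits

Chain rule check:
  H(X) + H(Y|X) = 0.9812 + 1.0774 = 2.0586 bits
  H(X,Y) = 2.0586 bits
✓ Chain rule verified.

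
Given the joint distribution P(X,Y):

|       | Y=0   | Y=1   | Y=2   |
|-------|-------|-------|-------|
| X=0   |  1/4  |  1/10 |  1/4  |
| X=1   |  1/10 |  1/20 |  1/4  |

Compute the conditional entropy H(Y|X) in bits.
1.4095 bits

H(Y|X) = H(X,Y) - H(X)

H(X,Y) = -Σ_{x,y} P(x,y) log₂ P(x,y). Per-cell terms -P(x,y)·log₂P(x,y):
  X=0: 0.5000, 0.3322, 0.5000
  X=1: 0.3322, 0.2161, 0.5000
Sum of the 6 terms: H(X,Y) = 2.3805 bits

Marginal of X (row sums):
  P(X=0) = 1/4 + 1/10 + 1/4 = 3/5
  P(X=1) = 1/10 + 1/20 + 1/4 = 2/5
H(X) = -[(3/5)·log₂(3/5) + (2/5)·log₂(2/5)]
  = 0.4422 + 0.5288 = 0.9710 bits

H(Y|X) = H(X,Y) - H(X) = 2.3805 - 0.9710 = 1.4095 bits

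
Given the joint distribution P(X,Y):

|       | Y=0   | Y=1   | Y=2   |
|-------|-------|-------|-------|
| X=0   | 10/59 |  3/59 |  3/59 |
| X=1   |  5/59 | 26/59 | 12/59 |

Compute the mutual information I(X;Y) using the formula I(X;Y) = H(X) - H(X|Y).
0.1903 bits

I(X;Y) = H(X) - H(X|Y)

Marginal of X (row sums):
  P(X=0) = 10/59 + 3/59 + 3/59 = 16/59
  P(X=1) = 5/59 + 26/59 + 12/59 = 43/59
H(X) = -[(16/59)·log₂(16/59) + (43/59)·log₂(43/59)]
  = 0.51055 + 0.33261 = 0.84316 bits

Marginal of Y (column sums):
  P(Y=0) = 10/59 + 5/59 = 15/59
  P(Y=1) = 3/59 + 26/59 = 29/59
  P(Y=2) = 3/59 + 12/59 = 15/59
H(X|Y) = Σ_y P(y)·H(X|Y=y):
  Y=0: P(Y=0) = 15/59, P(X|Y=0) = (2/3, 1/3) → H(X|Y=0) = 0.91830
  Y=1: P(Y=1) = 29/59, P(X|Y=1) = (3/29, 26/29) → H(X|Y=1) = 0.47983
  Y=2: P(Y=2) = 15/59, P(X|Y=2) = (1/5, 4/5) → H(X|Y=2) = 0.72193
H(X|Y) = (15/59)·0.91830 + (29/59)·0.47983 + (15/59)·0.72193 = 0.65286 bits

I(X;Y) = H(X) - H(X|Y) = 0.84316 - 0.65286 = 0.1903 bits

Cross-check via I(X;Y) = H(X) + H(Y) - H(X,Y): computing H(Y) from the column sums and H(X,Y) from the 6 cells in the same way gives H(Y) = 1.50827 bits and H(X,Y) = 2.16112 bits, so
I(X;Y) = 0.84316 + 1.50827 - 2.16112 = 0.1903 bits ✓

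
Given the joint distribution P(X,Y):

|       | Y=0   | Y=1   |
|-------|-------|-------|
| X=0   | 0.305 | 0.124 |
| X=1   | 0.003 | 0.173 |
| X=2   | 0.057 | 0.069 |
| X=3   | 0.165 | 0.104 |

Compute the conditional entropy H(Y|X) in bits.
0.7782 bits

H(Y|X) = H(X,Y) - H(X)

H(X,Y) = -Σ_{x,y} P(x,y) log₂ P(x,y). Per-cell terms -P(x,y)·log₂P(x,y):
  X=0: 0.52250, 0.37344
  X=1: 0.02514, 0.43789
  X=2: 0.23557, 0.26615
  X=3: 0.42891, 0.33960
Sum of the 8 terms: H(X,Y) = 2.6292 bits

Marginal of X (row sums):
  P(X=0) = 0.305 + 0.124 = 0.429
  P(X=1) = 0.003 + 0.173 = 0.176
  P(X=2) = 0.057 + 0.069 = 0.126
  P(X=3) = 0.165 + 0.104 = 0.269
H(X) = -[0.429·log₂(0.429) + 0.176·log₂(0.176) + 0.126·log₂(0.126) + 0.269·log₂(0.269)]
  = 0.52379 + 0.44112 + 0.37655 + 0.50957 = 1.8510 bits

H(Y|X) = H(X,Y) - H(X) = 2.6292 - 1.8510 = 0.7782 bits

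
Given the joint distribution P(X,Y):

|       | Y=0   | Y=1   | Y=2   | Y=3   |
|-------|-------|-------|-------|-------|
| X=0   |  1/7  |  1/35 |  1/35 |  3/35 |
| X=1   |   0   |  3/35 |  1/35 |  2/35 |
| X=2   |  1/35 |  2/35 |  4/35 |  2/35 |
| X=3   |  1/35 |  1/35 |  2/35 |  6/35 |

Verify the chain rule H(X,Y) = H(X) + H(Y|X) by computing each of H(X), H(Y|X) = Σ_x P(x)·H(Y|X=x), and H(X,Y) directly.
H(X) = 1.9728 bits, H(Y|X) = 1.6528 bits, H(X,Y) = 3.6256 bits

Marginal of X (row sums):
  P(X=0) = 1/7 + 1/35 + 1/35 + 3/35 = 2/7
  P(X=1) = 0 + 3/35 + 1/35 + 2/35 = 6/35
  P(X=2) = 1/35 + 2/35 + 4/35 + 2/35 = 9/35
  P(X=3) = 1/35 + 1/35 + 2/35 + 6/35 = 2/7
H(X) = -[(2/7)·log₂(2/7) + (6/35)·log₂(6/35) + (9/35)·log₂(9/35) + (2/7)·log₂(2/7)]
  = 0.51639 + 0.43617 + 0.50383 + 0.51639 = 1.9728 bits

H(Y|X) = Σ_x P(x)·H(Y|X=x):
  X=0: P(X=0) = 2/7, P(Y|X=0) = (1/2, 1/10, 1/10, 3/10) → H(Y|X=0) = 1.68548
  X=1: P(X=1) = 6/35, P(Y|X=1) = (0, 1/2, 1/6, 1/3) → H(Y|X=1) = 1.45915
  X=2: P(X=2) = 9/35, P(Y|X=2) = (1/9, 2/9, 4/9, 2/9) → H(Y|X=2) = 1.83659
  X=3: P(X=3) = 2/7, P(Y|X=3) = (1/10, 1/10, 1/5, 3/5) → H(Y|X=3) = 1.57095
H(Y|X) = (2/7)·1.68548 + (6/35)·1.45915 + (9/35)·1.83659 + (2/7)·1.57095 = 1.6528 bits

H(X,Y) = -Σ_{x,y} P(x,y) log₂ P(x,y). Per-cell terms -P(x,y)·log₂P(x,y):
  X=0: 0.40105, 0.14655, 0.14655, 0.30380
  X=1: 0.00000, 0.30380, 0.14655, 0.23596
  X=2: 0.14655, 0.23596, 0.35763, 0.23596
  X=3: 0.14655, 0.14655, 0.23596, 0.43617
  (cells with P = 0 contribute 0)
Sum of the 16 terms: H(X,Y) = 3.6256 bits

Chain rule check:
  H(X) + H(Y|X) = 1.9728 + 1.6528 = 3.6256 bits
  H(X,Y) = 3.6256 bits
✓ Chain rule verified.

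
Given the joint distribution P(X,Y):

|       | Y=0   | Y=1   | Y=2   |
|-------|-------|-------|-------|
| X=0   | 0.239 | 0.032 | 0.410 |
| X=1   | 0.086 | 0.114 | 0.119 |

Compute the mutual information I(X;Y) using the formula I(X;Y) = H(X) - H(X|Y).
0.1147 bits

I(X;Y) = H(X) - H(X|Y)

Marginal of X (row sums):
  P(X=0) = 0.239 + 0.032 + 0.410 = 0.681
  P(X=1) = 0.086 + 0.114 + 0.119 = 0.319
H(X) = -[0.681·log₂(0.681) + 0.319·log₂(0.319)]
  = 0.37746 + 0.52583 = 0.9033 bits

Marginal of Y (column sums):
  P(Y=0) = 0.239 + 0.086 = 0.325
  P(Y=1) = 0.032 + 0.114 = 0.146
  P(Y=2) = 0.410 + 0.119 = 0.529
H(X|Y) = Σ_y P(y)·H(X|Y=y):
  Y=0: P(Y=0) = 0.325, P(X|Y=0) = (239/325, 86/325) → H(X|Y=0) = 0.83363
  Y=1: P(Y=1) = 0.146, P(X|Y=1) = (16/73, 57/73) → H(X|Y=1) = 0.75866
  Y=2: P(Y=2) = 0.529, P(X|Y=2) = (410/529, 119/529) → H(X|Y=2) = 0.76911
H(X|Y) = 0.325·0.83363 + 0.146·0.75866 + 0.529·0.76911 = 0.7886 bits

I(X;Y) = H(X) - H(X|Y) = 0.9033 - 0.7886 = 0.1147 bits

Cross-check via I(X;Y) = H(X) + H(Y) - H(X,Y): computing H(Y) from the column sums and H(X,Y) from the 6 cells in the same way gives H(Y) = 1.4182 bits and H(X,Y) = 2.2068 bits, so
I(X;Y) = 0.9033 + 1.4182 - 2.2068 = 0.1147 bits ✓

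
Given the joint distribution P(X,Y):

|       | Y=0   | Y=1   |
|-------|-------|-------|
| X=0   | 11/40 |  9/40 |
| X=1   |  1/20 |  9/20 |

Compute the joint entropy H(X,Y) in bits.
1.7309 bits

H(X,Y) = -Σ_{x,y} P(x,y) log₂ P(x,y). Per-cell terms -P(x,y)·log₂P(x,y):
  X=0: 0.5122, 0.4842
  X=1: 0.2161, 0.5184
Sum of the 4 terms: H(X,Y) = 1.7309 bits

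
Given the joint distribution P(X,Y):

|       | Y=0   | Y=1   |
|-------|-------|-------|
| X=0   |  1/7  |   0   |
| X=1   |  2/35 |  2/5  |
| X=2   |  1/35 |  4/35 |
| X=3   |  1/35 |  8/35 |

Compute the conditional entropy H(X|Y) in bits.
1.4808 bits

H(X|Y) = H(X,Y) - H(Y)

H(X,Y) = -Σ_{x,y} P(x,y) log₂ P(x,y). Per-cell terms -P(x,y)·log₂P(x,y):
  X=0: 0.40105, 0.00000
  X=1: 0.23596, 0.52877
  X=2: 0.14655, 0.35763
  X=3: 0.14655, 0.48669
  (cells with P = 0 contribute 0)
Sum of the 8 terms: H(X,Y) = 2.3032 bits

Marginal of Y (column sums):
  P(Y=0) = 1/7 + 2/35 + 1/35 + 1/35 = 9/35
  P(Y=1) = 0 + 2/5 + 4/35 + 8/35 = 26/35
H(Y) = -[(9/35)·log₂(9/35) + (26/35)·log₂(26/35)]
  = 0.50383 + 0.31857 = 0.8224 bits

H(X|Y) = H(X,Y) - H(Y) = 2.3032 - 0.8224 = 1.4808 bits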